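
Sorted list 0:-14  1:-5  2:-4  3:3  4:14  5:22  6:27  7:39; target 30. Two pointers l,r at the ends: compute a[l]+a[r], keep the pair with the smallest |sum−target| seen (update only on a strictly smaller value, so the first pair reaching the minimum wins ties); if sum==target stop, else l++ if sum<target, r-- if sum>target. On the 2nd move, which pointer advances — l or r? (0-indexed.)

l=0 r=7: -14+39=25 d=5 *, l++
l=1 r=7: -5+39=34 d=4 *, r--

r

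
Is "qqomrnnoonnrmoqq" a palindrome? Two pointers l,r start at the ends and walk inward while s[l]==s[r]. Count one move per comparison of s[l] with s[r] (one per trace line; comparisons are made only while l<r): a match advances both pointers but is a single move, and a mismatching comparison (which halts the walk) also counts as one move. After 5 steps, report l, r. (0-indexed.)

[0,15] 'q'=='q' → l++,r--
[1,14] 'q'=='q' → l++,r--
[2,13] 'o'=='o' → l++,r--
[3,12] 'm'=='m' → l++,r--
[4,11] 'r'=='r' → l++,r--

l=5, r=10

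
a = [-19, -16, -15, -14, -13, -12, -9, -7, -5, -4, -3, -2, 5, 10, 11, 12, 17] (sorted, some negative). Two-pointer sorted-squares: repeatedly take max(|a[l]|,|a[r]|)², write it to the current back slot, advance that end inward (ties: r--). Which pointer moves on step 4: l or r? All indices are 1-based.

[1,17] |-19|>|17| out[17]=361 → l++
[2,17] |-16|<=|17| out[16]=289 → r--
[2,16] |-16|>|12| out[15]=256 → l++
[3,16] |-15|>|12| out[14]=225 → l++

l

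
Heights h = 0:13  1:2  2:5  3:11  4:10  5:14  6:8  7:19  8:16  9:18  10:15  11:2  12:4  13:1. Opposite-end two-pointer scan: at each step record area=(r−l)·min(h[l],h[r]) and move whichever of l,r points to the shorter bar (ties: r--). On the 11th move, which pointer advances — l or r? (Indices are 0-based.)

r

[0,13] min(13,1)*13=13 best=13 * → r--
[0,12] min(13,4)*12=48 best=48 * → r--
[0,11] min(13,2)*11=22 best=48 → r--
[0,10] min(13,15)*10=130 best=130 * → l++
[1,10] min(2,15)*9=18 best=130 → l++
[2,10] min(5,15)*8=40 best=130 → l++
[3,10] min(11,15)*7=77 best=130 → l++
[4,10] min(10,15)*6=60 best=130 → l++
[5,10] min(14,15)*5=70 best=130 → l++
[6,10] min(8,15)*4=32 best=130 → l++
[7,10] min(19,15)*3=45 best=130 → r--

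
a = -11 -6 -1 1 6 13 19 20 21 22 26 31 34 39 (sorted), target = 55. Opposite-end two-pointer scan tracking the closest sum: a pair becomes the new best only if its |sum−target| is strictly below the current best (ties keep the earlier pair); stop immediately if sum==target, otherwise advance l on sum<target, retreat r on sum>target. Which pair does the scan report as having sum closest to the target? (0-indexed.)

pair (21, 34) with sum 55 (|Δ|=0)

[0,13] -11+39=28 d=27 * → l++
[1,13] -6+39=33 d=22 * → l++
[2,13] -1+39=38 d=17 * → l++
[3,13] 1+39=40 d=15 * → l++
[4,13] 6+39=45 d=10 * → l++
[5,13] 13+39=52 d=3 * → l++
[6,13] 19+39=58 d=3 → r--
[6,12] 19+34=53 d=2 * → l++
[7,12] 20+34=54 d=1 * → l++
[8,12] 21+34=55 d=0 * → stop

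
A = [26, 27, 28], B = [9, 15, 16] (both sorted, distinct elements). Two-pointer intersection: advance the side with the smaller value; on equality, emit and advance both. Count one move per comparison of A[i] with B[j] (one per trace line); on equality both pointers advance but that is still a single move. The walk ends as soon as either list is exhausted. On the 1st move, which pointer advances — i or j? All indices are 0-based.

j

[i=0,j=0] 26>9 → j++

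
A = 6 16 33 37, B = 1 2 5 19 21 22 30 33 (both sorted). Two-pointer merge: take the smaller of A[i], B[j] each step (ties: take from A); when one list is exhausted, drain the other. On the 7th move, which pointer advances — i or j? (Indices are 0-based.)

j

i=0 j=0: A[i]=6>B[j]=1 take 1, j++
i=0 j=1: A[i]=6>B[j]=2 take 2, j++
i=0 j=2: A[i]=6>B[j]=5 take 5, j++
i=0 j=3: A[i]=6<=B[j]=19 take 6, i++
i=1 j=3: A[i]=16<=B[j]=19 take 16, i++
i=2 j=3: A[i]=33>B[j]=19 take 19, j++
i=2 j=4: A[i]=33>B[j]=21 take 21, j++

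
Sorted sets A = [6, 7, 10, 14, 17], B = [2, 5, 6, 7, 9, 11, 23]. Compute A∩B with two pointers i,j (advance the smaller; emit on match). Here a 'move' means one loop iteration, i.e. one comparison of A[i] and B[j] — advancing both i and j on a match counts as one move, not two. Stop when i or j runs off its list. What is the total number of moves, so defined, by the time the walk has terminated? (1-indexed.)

9 moves

i=1 j=1: 6>2, j++
i=1 j=2: 6>5, j++
i=1 j=3: 6==6 emit, i++,j++
i=2 j=4: 7==7 emit, i++,j++
i=3 j=5: 10>9, j++
i=3 j=6: 10<11, i++
i=4 j=6: 14>11, j++
i=4 j=7: 14<23, i++
i=5 j=7: 17<23, i++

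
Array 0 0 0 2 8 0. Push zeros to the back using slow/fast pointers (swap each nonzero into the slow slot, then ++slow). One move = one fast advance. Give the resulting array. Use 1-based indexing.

[2, 8, 0, 0, 0, 0]

(s=1,f=1) a[fast]=0 → fast++
(s=1,f=2) a[fast]=0 → fast++
(s=1,f=3) a[fast]=0 → fast++
(s=1,f=4) a[fast]=2≠0 swap→a[1]=2 → slow++,fast++
(s=2,f=5) a[fast]=8≠0 swap→a[2]=8 → slow++,fast++
(s=3,f=6) a[fast]=0 → fast++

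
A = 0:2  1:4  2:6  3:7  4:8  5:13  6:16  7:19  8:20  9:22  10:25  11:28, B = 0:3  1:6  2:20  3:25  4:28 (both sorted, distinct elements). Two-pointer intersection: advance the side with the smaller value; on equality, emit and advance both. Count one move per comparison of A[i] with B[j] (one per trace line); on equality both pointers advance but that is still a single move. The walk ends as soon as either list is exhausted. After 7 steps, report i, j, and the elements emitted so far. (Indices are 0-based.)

i=6, j=2, emitted=[6]

[i=0,j=0] 2<3 → i++
[i=1,j=0] 4>3 → j++
[i=1,j=1] 4<6 → i++
[i=2,j=1] 6==6 emit → i++,j++
[i=3,j=2] 7<20 → i++
[i=4,j=2] 8<20 → i++
[i=5,j=2] 13<20 → i++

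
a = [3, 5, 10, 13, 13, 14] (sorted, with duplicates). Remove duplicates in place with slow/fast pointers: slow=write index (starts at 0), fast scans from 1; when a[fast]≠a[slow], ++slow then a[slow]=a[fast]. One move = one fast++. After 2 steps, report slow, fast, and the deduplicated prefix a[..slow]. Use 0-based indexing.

slow=2, fast=3, prefix=[3, 5, 10]

(s=0,f=1) a[fast]=5≠a[slow]=3 write a[1]=5 → slow++,fast++
(s=1,f=2) a[fast]=10≠a[slow]=5 write a[2]=10 → slow++,fast++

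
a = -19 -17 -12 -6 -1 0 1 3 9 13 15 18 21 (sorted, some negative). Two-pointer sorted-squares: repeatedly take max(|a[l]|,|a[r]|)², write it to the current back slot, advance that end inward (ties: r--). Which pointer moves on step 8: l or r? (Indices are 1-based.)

r

[1,13] |-19|<=|21| out[13]=441 → r--
[1,12] |-19|>|18| out[12]=361 → l++
[2,12] |-17|<=|18| out[11]=324 → r--
[2,11] |-17|>|15| out[10]=289 → l++
[3,11] |-12|<=|15| out[9]=225 → r--
[3,10] |-12|<=|13| out[8]=169 → r--
[3,9] |-12|>|9| out[7]=144 → l++
[4,9] |-6|<=|9| out[6]=81 → r--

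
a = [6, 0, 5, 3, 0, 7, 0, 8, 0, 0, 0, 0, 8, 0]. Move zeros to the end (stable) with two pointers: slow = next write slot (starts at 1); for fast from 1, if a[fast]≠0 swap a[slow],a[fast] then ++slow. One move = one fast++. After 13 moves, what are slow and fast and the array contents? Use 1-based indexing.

slow=7, fast=14, a=[6, 5, 3, 7, 8, 8, 0, 0, 0, 0, 0, 0, 0, 0]

(s=1,f=1) a[fast]=6≠0 swap→a[1]=6 → slow++,fast++
(s=2,f=2) a[fast]=0 → fast++
(s=2,f=3) a[fast]=5≠0 swap→a[2]=5 → slow++,fast++
(s=3,f=4) a[fast]=3≠0 swap→a[3]=3 → slow++,fast++
(s=4,f=5) a[fast]=0 → fast++
(s=4,f=6) a[fast]=7≠0 swap→a[4]=7 → slow++,fast++
(s=5,f=7) a[fast]=0 → fast++
(s=5,f=8) a[fast]=8≠0 swap→a[5]=8 → slow++,fast++
(s=6,f=9) a[fast]=0 → fast++
(s=6,f=10) a[fast]=0 → fast++
(s=6,f=11) a[fast]=0 → fast++
(s=6,f=12) a[fast]=0 → fast++
(s=6,f=13) a[fast]=8≠0 swap→a[6]=8 → slow++,fast++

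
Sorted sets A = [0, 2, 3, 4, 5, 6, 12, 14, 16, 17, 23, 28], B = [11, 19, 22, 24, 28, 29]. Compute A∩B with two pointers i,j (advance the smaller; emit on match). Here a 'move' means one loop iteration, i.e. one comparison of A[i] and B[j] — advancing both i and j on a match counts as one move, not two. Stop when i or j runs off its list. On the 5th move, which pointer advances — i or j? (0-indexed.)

i

[i=0,j=0] 0<11 → i++
[i=1,j=0] 2<11 → i++
[i=2,j=0] 3<11 → i++
[i=3,j=0] 4<11 → i++
[i=4,j=0] 5<11 → i++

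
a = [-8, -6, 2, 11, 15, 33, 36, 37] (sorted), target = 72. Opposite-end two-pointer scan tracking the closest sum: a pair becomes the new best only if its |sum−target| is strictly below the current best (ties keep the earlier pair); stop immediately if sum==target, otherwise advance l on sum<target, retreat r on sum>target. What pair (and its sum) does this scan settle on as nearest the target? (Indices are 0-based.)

l=0 r=7: -8+37=29 d=43 *, l++
l=1 r=7: -6+37=31 d=41 *, l++
l=2 r=7: 2+37=39 d=33 *, l++
l=3 r=7: 11+37=48 d=24 *, l++
l=4 r=7: 15+37=52 d=20 *, l++
l=5 r=7: 33+37=70 d=2 *, l++
l=6 r=7: 36+37=73 d=1 *, r--

pair (36, 37) with sum 73 (|Δ|=1)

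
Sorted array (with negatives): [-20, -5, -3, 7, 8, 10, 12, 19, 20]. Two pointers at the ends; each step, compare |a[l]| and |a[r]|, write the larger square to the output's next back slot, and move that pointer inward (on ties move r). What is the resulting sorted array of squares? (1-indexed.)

[9, 25, 49, 64, 100, 144, 361, 400, 400]

[1,9] |-20|<=|20| out[9]=400 → r--
[1,8] |-20|>|19| out[8]=400 → l++
[2,8] |-5|<=|19| out[7]=361 → r--
[2,7] |-5|<=|12| out[6]=144 → r--
[2,6] |-5|<=|10| out[5]=100 → r--
[2,5] |-5|<=|8| out[4]=64 → r--
[2,4] |-5|<=|7| out[3]=49 → r--
[2,3] |-5|>|-3| out[2]=25 → l++
[3,3] |-3|<=|-3| out[1]=9 → r--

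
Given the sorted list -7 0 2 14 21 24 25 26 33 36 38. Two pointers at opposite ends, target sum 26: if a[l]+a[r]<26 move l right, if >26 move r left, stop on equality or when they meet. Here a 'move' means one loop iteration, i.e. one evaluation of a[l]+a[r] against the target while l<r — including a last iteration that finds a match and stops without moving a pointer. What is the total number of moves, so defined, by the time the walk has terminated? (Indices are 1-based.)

l=1 r=11: -7+38=31 >26, r--
l=1 r=10: -7+36=29 >26, r--
l=1 r=9: -7+33=26, found

3 moves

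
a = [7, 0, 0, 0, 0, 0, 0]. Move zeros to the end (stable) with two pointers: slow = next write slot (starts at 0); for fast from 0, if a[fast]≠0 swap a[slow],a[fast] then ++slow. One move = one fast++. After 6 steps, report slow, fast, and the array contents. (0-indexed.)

slow=1, fast=6, a=[7, 0, 0, 0, 0, 0, 0]

(s=0,f=0) a[fast]=7≠0 swap→a[0]=7 → slow++,fast++
(s=1,f=1) a[fast]=0 → fast++
(s=1,f=2) a[fast]=0 → fast++
(s=1,f=3) a[fast]=0 → fast++
(s=1,f=4) a[fast]=0 → fast++
(s=1,f=5) a[fast]=0 → fast++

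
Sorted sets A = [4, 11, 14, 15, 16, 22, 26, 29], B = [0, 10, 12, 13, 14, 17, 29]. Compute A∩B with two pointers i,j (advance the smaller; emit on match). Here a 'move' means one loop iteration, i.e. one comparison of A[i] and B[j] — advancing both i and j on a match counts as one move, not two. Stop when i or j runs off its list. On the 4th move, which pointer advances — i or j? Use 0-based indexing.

i

i=0 j=0: 4>0, j++
i=0 j=1: 4<10, i++
i=1 j=1: 11>10, j++
i=1 j=2: 11<12, i++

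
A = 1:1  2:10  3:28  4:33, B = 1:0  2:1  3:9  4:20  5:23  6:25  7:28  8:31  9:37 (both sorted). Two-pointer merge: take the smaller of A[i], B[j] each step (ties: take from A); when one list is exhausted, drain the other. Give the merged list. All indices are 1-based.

[0, 1, 1, 9, 10, 20, 23, 25, 28, 28, 31, 33, 37]

[i=1,j=1] A[i]=1>B[j]=0 take 0 → j++
[i=1,j=2] A[i]=1<=B[j]=1 take 1 → i++
[i=2,j=2] A[i]=10>B[j]=1 take 1 → j++
[i=2,j=3] A[i]=10>B[j]=9 take 9 → j++
[i=2,j=4] A[i]=10<=B[j]=20 take 10 → i++
[i=3,j=4] A[i]=28>B[j]=20 take 20 → j++
[i=3,j=5] A[i]=28>B[j]=23 take 23 → j++
[i=3,j=6] A[i]=28>B[j]=25 take 25 → j++
[i=3,j=7] A[i]=28<=B[j]=28 take 28 → i++
[i=4,j=7] A[i]=33>B[j]=28 take 28 → j++
[i=4,j=8] A[i]=33>B[j]=31 take 31 → j++
[i=4,j=9] A[i]=33<=B[j]=37 take 33 → i++
[i=5,j=9] A done, take B[j]=37 → j++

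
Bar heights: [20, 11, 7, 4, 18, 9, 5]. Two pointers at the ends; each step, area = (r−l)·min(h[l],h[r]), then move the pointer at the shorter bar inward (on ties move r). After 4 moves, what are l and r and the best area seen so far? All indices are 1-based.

l=1 r=7: min(20,5)*6=30 best=30 *, r--
l=1 r=6: min(20,9)*5=45 best=45 *, r--
l=1 r=5: min(20,18)*4=72 best=72 *, r--
l=1 r=4: min(20,4)*3=12 best=72, r--

l=1, r=3, best area=72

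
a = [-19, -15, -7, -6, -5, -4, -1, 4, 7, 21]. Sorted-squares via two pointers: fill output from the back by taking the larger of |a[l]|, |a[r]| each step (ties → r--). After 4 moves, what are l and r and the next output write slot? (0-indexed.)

l=0 r=9: |-19|<=|21| out[9]=441, r--
l=0 r=8: |-19|>|7| out[8]=361, l++
l=1 r=8: |-15|>|7| out[7]=225, l++
l=2 r=8: |-7|<=|7| out[6]=49, r--

l=2, r=7, next write slot=5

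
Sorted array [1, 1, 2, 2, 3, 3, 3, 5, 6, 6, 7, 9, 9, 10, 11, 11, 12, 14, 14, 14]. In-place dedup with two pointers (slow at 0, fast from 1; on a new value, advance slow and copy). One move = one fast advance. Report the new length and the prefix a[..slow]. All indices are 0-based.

(s=0,f=1) a[fast]=1=a[slow] dup → fast++
(s=0,f=2) a[fast]=2≠a[slow]=1 write a[1]=2 → slow++,fast++
(s=1,f=3) a[fast]=2=a[slow] dup → fast++
(s=1,f=4) a[fast]=3≠a[slow]=2 write a[2]=3 → slow++,fast++
(s=2,f=5) a[fast]=3=a[slow] dup → fast++
(s=2,f=6) a[fast]=3=a[slow] dup → fast++
(s=2,f=7) a[fast]=5≠a[slow]=3 write a[3]=5 → slow++,fast++
(s=3,f=8) a[fast]=6≠a[slow]=5 write a[4]=6 → slow++,fast++
(s=4,f=9) a[fast]=6=a[slow] dup → fast++
(s=4,f=10) a[fast]=7≠a[slow]=6 write a[5]=7 → slow++,fast++
(s=5,f=11) a[fast]=9≠a[slow]=7 write a[6]=9 → slow++,fast++
(s=6,f=12) a[fast]=9=a[slow] dup → fast++
(s=6,f=13) a[fast]=10≠a[slow]=9 write a[7]=10 → slow++,fast++
(s=7,f=14) a[fast]=11≠a[slow]=10 write a[8]=11 → slow++,fast++
(s=8,f=15) a[fast]=11=a[slow] dup → fast++
(s=8,f=16) a[fast]=12≠a[slow]=11 write a[9]=12 → slow++,fast++
(s=9,f=17) a[fast]=14≠a[slow]=12 write a[10]=14 → slow++,fast++
(s=10,f=18) a[fast]=14=a[slow] dup → fast++
(s=10,f=19) a[fast]=14=a[slow] dup → fast++

length 11; prefix = [1, 2, 3, 5, 6, 7, 9, 10, 11, 12, 14]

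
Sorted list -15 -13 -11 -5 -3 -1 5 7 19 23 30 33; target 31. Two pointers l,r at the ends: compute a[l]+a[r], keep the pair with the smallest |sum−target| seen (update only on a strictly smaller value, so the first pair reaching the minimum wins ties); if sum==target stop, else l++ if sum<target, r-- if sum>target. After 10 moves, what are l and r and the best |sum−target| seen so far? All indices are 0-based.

l=0 r=11: -15+33=18 d=13 *, l++
l=1 r=11: -13+33=20 d=11 *, l++
l=2 r=11: -11+33=22 d=9 *, l++
l=3 r=11: -5+33=28 d=3 *, l++
l=4 r=11: -3+33=30 d=1 *, l++
l=5 r=11: -1+33=32 d=1, r--
l=5 r=10: -1+30=29 d=2, l++
l=6 r=10: 5+30=35 d=4, r--
l=6 r=9: 5+23=28 d=3, l++
l=7 r=9: 7+23=30 d=1, l++

l=8, r=9, best |Δ|=1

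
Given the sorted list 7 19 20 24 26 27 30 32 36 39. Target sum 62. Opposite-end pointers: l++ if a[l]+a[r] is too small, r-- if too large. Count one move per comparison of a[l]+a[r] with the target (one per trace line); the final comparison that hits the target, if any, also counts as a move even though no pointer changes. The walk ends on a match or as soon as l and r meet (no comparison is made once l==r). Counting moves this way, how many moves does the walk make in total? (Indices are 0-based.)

l=0 r=9: 7+39=46 <62, l++
l=1 r=9: 19+39=58 <62, l++
l=2 r=9: 20+39=59 <62, l++
l=3 r=9: 24+39=63 >62, r--
l=3 r=8: 24+36=60 <62, l++
l=4 r=8: 26+36=62, found

6 moves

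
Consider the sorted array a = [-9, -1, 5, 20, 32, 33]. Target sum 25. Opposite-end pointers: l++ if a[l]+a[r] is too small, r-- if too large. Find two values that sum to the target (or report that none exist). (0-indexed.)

[0,5] -9+33=24 <25 → l++
[1,5] -1+33=32 >25 → r--
[1,4] -1+32=31 >25 → r--
[1,3] -1+20=19 <25 → l++
[2,3] 5+20=25 → found

(5, 20)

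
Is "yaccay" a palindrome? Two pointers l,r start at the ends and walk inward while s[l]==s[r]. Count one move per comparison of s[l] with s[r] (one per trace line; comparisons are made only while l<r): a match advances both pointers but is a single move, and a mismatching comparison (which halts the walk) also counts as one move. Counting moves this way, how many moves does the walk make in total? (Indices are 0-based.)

3 moves

l=0 r=5: 'y'=='y', l++,r--
l=1 r=4: 'a'=='a', l++,r--
l=2 r=3: 'c'=='c', l++,r--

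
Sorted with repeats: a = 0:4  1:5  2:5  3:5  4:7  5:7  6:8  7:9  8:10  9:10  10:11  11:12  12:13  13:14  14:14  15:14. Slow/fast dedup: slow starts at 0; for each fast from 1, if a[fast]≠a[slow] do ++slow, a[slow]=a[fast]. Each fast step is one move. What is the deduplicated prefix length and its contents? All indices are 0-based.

(s=0,f=1) a[fast]=5≠a[slow]=4 write a[1]=5 → slow++,fast++
(s=1,f=2) a[fast]=5=a[slow] dup → fast++
(s=1,f=3) a[fast]=5=a[slow] dup → fast++
(s=1,f=4) a[fast]=7≠a[slow]=5 write a[2]=7 → slow++,fast++
(s=2,f=5) a[fast]=7=a[slow] dup → fast++
(s=2,f=6) a[fast]=8≠a[slow]=7 write a[3]=8 → slow++,fast++
(s=3,f=7) a[fast]=9≠a[slow]=8 write a[4]=9 → slow++,fast++
(s=4,f=8) a[fast]=10≠a[slow]=9 write a[5]=10 → slow++,fast++
(s=5,f=9) a[fast]=10=a[slow] dup → fast++
(s=5,f=10) a[fast]=11≠a[slow]=10 write a[6]=11 → slow++,fast++
(s=6,f=11) a[fast]=12≠a[slow]=11 write a[7]=12 → slow++,fast++
(s=7,f=12) a[fast]=13≠a[slow]=12 write a[8]=13 → slow++,fast++
(s=8,f=13) a[fast]=14≠a[slow]=13 write a[9]=14 → slow++,fast++
(s=9,f=14) a[fast]=14=a[slow] dup → fast++
(s=9,f=15) a[fast]=14=a[slow] dup → fast++

length 10; prefix = [4, 5, 7, 8, 9, 10, 11, 12, 13, 14]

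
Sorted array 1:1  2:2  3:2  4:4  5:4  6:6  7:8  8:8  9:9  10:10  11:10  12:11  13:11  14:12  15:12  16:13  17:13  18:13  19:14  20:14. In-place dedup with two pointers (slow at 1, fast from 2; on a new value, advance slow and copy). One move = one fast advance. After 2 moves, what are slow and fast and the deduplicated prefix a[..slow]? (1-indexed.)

(s=1,f=2) a[fast]=2≠a[slow]=1 write a[2]=2 → slow++,fast++
(s=2,f=3) a[fast]=2=a[slow] dup → fast++

slow=2, fast=4, prefix=[1, 2]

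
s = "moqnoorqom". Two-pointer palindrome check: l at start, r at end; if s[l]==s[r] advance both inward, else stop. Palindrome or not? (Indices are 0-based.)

l=0 r=9: 'm'=='m', l++,r--
l=1 r=8: 'o'=='o', l++,r--
l=2 r=7: 'q'=='q', l++,r--
l=3 r=6: 'n'!='r', stop

not a palindrome (mismatch at 3,6)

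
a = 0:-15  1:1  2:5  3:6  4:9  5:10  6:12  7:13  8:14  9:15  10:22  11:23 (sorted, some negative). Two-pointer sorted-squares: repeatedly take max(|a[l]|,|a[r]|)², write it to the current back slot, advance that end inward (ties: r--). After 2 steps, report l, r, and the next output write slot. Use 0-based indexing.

l=0, r=9, next write slot=9

[0,11] |-15|<=|23| out[11]=529 → r--
[0,10] |-15|<=|22| out[10]=484 → r--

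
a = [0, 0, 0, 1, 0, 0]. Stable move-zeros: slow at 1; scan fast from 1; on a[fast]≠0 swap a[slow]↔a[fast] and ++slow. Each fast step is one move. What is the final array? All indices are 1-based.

[1, 0, 0, 0, 0, 0]

slow=1 fast=1: a[fast]=0, fast++
slow=1 fast=2: a[fast]=0, fast++
slow=1 fast=3: a[fast]=0, fast++
slow=1 fast=4: a[fast]=1≠0 swap→a[1]=1, slow++,fast++
slow=2 fast=5: a[fast]=0, fast++
slow=2 fast=6: a[fast]=0, fast++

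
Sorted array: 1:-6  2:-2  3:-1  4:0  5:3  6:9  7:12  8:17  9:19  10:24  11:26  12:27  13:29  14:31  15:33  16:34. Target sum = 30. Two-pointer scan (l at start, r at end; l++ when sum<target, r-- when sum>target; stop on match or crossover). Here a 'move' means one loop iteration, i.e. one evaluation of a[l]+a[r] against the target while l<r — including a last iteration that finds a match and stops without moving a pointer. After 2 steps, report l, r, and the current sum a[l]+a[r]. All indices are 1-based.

l=1 r=16: -6+34=28 <30, l++
l=2 r=16: -2+34=32 >30, r--

l=2, r=15, sum=31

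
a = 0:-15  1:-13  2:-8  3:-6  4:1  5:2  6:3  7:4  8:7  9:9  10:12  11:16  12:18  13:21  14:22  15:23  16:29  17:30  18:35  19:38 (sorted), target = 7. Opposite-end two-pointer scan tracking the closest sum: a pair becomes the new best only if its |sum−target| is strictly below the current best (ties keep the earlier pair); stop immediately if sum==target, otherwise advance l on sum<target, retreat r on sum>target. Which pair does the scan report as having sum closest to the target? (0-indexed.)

pair (-15, 22) with sum 7 (|Δ|=0)

[0,19] -15+38=23 d=16 * → r--
[0,18] -15+35=20 d=13 * → r--
[0,17] -15+30=15 d=8 * → r--
[0,16] -15+29=14 d=7 * → r--
[0,15] -15+23=8 d=1 * → r--
[0,14] -15+22=7 d=0 * → stop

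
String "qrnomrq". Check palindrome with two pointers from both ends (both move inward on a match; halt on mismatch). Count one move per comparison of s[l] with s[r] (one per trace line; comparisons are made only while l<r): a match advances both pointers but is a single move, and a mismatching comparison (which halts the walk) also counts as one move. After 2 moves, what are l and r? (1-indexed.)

l=3, r=5

l=1 r=7: 'q'=='q', l++,r--
l=2 r=6: 'r'=='r', l++,r--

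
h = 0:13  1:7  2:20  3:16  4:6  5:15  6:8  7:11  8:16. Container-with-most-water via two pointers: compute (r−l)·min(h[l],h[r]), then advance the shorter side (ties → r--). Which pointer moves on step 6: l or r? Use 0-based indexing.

[0,8] min(13,16)*8=104 best=104 * → l++
[1,8] min(7,16)*7=49 best=104 → l++
[2,8] min(20,16)*6=96 best=104 → r--
[2,7] min(20,11)*5=55 best=104 → r--
[2,6] min(20,8)*4=32 best=104 → r--
[2,5] min(20,15)*3=45 best=104 → r--

r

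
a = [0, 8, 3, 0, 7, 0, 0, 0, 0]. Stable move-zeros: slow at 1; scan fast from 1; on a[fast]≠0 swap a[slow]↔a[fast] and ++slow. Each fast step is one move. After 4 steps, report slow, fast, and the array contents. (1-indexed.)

slow=3, fast=5, a=[8, 3, 0, 0, 7, 0, 0, 0, 0]

slow=1 fast=1: a[fast]=0, fast++
slow=1 fast=2: a[fast]=8≠0 swap→a[1]=8, slow++,fast++
slow=2 fast=3: a[fast]=3≠0 swap→a[2]=3, slow++,fast++
slow=3 fast=4: a[fast]=0, fast++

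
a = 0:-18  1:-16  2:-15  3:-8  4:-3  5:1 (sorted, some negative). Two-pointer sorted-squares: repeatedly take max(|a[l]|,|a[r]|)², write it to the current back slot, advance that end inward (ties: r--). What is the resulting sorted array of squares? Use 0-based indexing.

[1, 9, 64, 225, 256, 324]

l=0 r=5: |-18|>|1| out[5]=324, l++
l=1 r=5: |-16|>|1| out[4]=256, l++
l=2 r=5: |-15|>|1| out[3]=225, l++
l=3 r=5: |-8|>|1| out[2]=64, l++
l=4 r=5: |-3|>|1| out[1]=9, l++
l=5 r=5: |1|<=|1| out[0]=1, r--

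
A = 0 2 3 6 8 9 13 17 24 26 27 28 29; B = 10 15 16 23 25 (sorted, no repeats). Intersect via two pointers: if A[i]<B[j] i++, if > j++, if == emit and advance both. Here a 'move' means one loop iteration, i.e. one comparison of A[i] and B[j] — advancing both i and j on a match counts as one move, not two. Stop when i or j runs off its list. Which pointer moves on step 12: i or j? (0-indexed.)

[i=0,j=0] 0<10 → i++
[i=1,j=0] 2<10 → i++
[i=2,j=0] 3<10 → i++
[i=3,j=0] 6<10 → i++
[i=4,j=0] 8<10 → i++
[i=5,j=0] 9<10 → i++
[i=6,j=0] 13>10 → j++
[i=6,j=1] 13<15 → i++
[i=7,j=1] 17>15 → j++
[i=7,j=2] 17>16 → j++
[i=7,j=3] 17<23 → i++
[i=8,j=3] 24>23 → j++

j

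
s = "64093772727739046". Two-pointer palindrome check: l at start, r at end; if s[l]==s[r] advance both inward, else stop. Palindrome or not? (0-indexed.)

palindrome

l=0 r=16: '6'=='6', l++,r--
l=1 r=15: '4'=='4', l++,r--
l=2 r=14: '0'=='0', l++,r--
l=3 r=13: '9'=='9', l++,r--
l=4 r=12: '3'=='3', l++,r--
l=5 r=11: '7'=='7', l++,r--
l=6 r=10: '7'=='7', l++,r--
l=7 r=9: '2'=='2', l++,r--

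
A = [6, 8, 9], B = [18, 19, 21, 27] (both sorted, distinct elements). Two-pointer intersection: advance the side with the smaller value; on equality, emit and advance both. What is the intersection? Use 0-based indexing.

intersection = []

[i=0,j=0] 6<18 → i++
[i=1,j=0] 8<18 → i++
[i=2,j=0] 9<18 → i++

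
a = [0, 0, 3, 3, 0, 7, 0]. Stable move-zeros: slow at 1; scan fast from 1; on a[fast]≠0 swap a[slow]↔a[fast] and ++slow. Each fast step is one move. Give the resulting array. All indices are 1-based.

[3, 3, 7, 0, 0, 0, 0]

(s=1,f=1) a[fast]=0 → fast++
(s=1,f=2) a[fast]=0 → fast++
(s=1,f=3) a[fast]=3≠0 swap→a[1]=3 → slow++,fast++
(s=2,f=4) a[fast]=3≠0 swap→a[2]=3 → slow++,fast++
(s=3,f=5) a[fast]=0 → fast++
(s=3,f=6) a[fast]=7≠0 swap→a[3]=7 → slow++,fast++
(s=4,f=7) a[fast]=0 → fast++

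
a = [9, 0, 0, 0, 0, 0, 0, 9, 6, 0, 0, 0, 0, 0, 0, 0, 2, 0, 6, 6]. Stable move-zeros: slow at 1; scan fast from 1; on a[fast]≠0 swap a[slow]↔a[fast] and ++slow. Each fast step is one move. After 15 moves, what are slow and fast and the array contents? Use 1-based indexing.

slow=4, fast=16, a=[9, 9, 6, 0, 0, 0, 0, 0, 0, 0, 0, 0, 0, 0, 0, 0, 2, 0, 6, 6]

(s=1,f=1) a[fast]=9≠0 swap→a[1]=9 → slow++,fast++
(s=2,f=2) a[fast]=0 → fast++
(s=2,f=3) a[fast]=0 → fast++
(s=2,f=4) a[fast]=0 → fast++
(s=2,f=5) a[fast]=0 → fast++
(s=2,f=6) a[fast]=0 → fast++
(s=2,f=7) a[fast]=0 → fast++
(s=2,f=8) a[fast]=9≠0 swap→a[2]=9 → slow++,fast++
(s=3,f=9) a[fast]=6≠0 swap→a[3]=6 → slow++,fast++
(s=4,f=10) a[fast]=0 → fast++
(s=4,f=11) a[fast]=0 → fast++
(s=4,f=12) a[fast]=0 → fast++
(s=4,f=13) a[fast]=0 → fast++
(s=4,f=14) a[fast]=0 → fast++
(s=4,f=15) a[fast]=0 → fast++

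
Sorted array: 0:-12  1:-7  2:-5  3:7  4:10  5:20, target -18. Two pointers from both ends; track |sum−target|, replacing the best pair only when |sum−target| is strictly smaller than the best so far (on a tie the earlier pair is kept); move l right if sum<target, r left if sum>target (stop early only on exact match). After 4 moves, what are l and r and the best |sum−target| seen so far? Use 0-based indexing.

l=0 r=5: -12+20=8 d=26 *, r--
l=0 r=4: -12+10=-2 d=16 *, r--
l=0 r=3: -12+7=-5 d=13 *, r--
l=0 r=2: -12+-5=-17 d=1 *, r--

l=0, r=1, best |Δ|=1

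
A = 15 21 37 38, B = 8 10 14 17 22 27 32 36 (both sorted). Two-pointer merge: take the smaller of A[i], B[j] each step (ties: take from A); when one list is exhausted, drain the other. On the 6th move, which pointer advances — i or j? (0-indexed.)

i

[i=0,j=0] A[i]=15>B[j]=8 take 8 → j++
[i=0,j=1] A[i]=15>B[j]=10 take 10 → j++
[i=0,j=2] A[i]=15>B[j]=14 take 14 → j++
[i=0,j=3] A[i]=15<=B[j]=17 take 15 → i++
[i=1,j=3] A[i]=21>B[j]=17 take 17 → j++
[i=1,j=4] A[i]=21<=B[j]=22 take 21 → i++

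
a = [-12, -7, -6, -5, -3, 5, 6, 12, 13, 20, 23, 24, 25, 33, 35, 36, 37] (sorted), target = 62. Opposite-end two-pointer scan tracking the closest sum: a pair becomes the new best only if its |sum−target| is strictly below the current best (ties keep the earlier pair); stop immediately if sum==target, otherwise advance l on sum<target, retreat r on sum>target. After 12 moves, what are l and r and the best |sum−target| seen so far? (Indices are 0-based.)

l=0 r=16: -12+37=25 d=37 *, l++
l=1 r=16: -7+37=30 d=32 *, l++
l=2 r=16: -6+37=31 d=31 *, l++
l=3 r=16: -5+37=32 d=30 *, l++
l=4 r=16: -3+37=34 d=28 *, l++
l=5 r=16: 5+37=42 d=20 *, l++
l=6 r=16: 6+37=43 d=19 *, l++
l=7 r=16: 12+37=49 d=13 *, l++
l=8 r=16: 13+37=50 d=12 *, l++
l=9 r=16: 20+37=57 d=5 *, l++
l=10 r=16: 23+37=60 d=2 *, l++
l=11 r=16: 24+37=61 d=1 *, l++

l=12, r=16, best |Δ|=1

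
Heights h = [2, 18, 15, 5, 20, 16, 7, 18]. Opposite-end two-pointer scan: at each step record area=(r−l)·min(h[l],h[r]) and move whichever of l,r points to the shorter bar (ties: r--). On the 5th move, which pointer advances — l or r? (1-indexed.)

l

l=1 r=8: min(2,18)*7=14 best=14 *, l++
l=2 r=8: min(18,18)*6=108 best=108 *, r--
l=2 r=7: min(18,7)*5=35 best=108, r--
l=2 r=6: min(18,16)*4=64 best=108, r--
l=2 r=5: min(18,20)*3=54 best=108, l++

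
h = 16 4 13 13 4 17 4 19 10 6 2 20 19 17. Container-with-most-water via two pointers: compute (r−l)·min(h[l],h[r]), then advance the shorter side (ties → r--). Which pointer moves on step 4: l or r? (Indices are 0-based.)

l

[0,13] min(16,17)*13=208 best=208 * → l++
[1,13] min(4,17)*12=48 best=208 → l++
[2,13] min(13,17)*11=143 best=208 → l++
[3,13] min(13,17)*10=130 best=208 → l++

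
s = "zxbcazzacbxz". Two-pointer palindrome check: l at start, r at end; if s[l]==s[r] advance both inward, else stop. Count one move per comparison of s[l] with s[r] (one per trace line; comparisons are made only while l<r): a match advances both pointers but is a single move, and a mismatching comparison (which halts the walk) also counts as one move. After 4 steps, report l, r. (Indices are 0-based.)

[0,11] 'z'=='z' → l++,r--
[1,10] 'x'=='x' → l++,r--
[2,9] 'b'=='b' → l++,r--
[3,8] 'c'=='c' → l++,r--

l=4, r=7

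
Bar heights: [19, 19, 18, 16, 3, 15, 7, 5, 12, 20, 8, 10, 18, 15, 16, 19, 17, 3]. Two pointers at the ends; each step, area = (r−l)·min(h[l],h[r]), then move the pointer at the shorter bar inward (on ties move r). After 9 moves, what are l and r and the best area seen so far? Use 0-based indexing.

[0,17] min(19,3)*17=51 best=51 * → r--
[0,16] min(19,17)*16=272 best=272 * → r--
[0,15] min(19,19)*15=285 best=285 * → r--
[0,14] min(19,16)*14=224 best=285 → r--
[0,13] min(19,15)*13=195 best=285 → r--
[0,12] min(19,18)*12=216 best=285 → r--
[0,11] min(19,10)*11=110 best=285 → r--
[0,10] min(19,8)*10=80 best=285 → r--
[0,9] min(19,20)*9=171 best=285 → l++

l=1, r=9, best area=285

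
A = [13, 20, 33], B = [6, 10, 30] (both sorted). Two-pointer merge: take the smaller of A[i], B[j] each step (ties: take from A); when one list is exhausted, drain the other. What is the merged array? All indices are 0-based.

[6, 10, 13, 20, 30, 33]

i=0 j=0: A[i]=13>B[j]=6 take 6, j++
i=0 j=1: A[i]=13>B[j]=10 take 10, j++
i=0 j=2: A[i]=13<=B[j]=30 take 13, i++
i=1 j=2: A[i]=20<=B[j]=30 take 20, i++
i=2 j=2: A[i]=33>B[j]=30 take 30, j++
i=2 j=3: B done, take A[i]=33, i++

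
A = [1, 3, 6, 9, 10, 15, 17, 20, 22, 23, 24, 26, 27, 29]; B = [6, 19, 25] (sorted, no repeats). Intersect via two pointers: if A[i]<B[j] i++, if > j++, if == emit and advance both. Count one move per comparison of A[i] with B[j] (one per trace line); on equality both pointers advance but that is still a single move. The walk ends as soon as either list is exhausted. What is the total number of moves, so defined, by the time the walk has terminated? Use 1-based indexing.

13 moves

i=1 j=1: 1<6, i++
i=2 j=1: 3<6, i++
i=3 j=1: 6==6 emit, i++,j++
i=4 j=2: 9<19, i++
i=5 j=2: 10<19, i++
i=6 j=2: 15<19, i++
i=7 j=2: 17<19, i++
i=8 j=2: 20>19, j++
i=8 j=3: 20<25, i++
i=9 j=3: 22<25, i++
i=10 j=3: 23<25, i++
i=11 j=3: 24<25, i++
i=12 j=3: 26>25, j++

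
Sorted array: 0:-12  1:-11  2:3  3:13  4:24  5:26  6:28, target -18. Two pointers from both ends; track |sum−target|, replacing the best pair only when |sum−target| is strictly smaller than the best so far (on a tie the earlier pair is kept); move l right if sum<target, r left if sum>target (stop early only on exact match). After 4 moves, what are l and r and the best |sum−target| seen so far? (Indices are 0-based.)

[0,6] -12+28=16 d=34 * → r--
[0,5] -12+26=14 d=32 * → r--
[0,4] -12+24=12 d=30 * → r--
[0,3] -12+13=1 d=19 * → r--

l=0, r=2, best |Δ|=19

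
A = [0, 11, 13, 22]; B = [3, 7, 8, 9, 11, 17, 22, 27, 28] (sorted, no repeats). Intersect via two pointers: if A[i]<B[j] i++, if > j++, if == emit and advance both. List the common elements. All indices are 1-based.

i=1 j=1: 0<3, i++
i=2 j=1: 11>3, j++
i=2 j=2: 11>7, j++
i=2 j=3: 11>8, j++
i=2 j=4: 11>9, j++
i=2 j=5: 11==11 emit, i++,j++
i=3 j=6: 13<17, i++
i=4 j=6: 22>17, j++
i=4 j=7: 22==22 emit, i++,j++

intersection = [11, 22]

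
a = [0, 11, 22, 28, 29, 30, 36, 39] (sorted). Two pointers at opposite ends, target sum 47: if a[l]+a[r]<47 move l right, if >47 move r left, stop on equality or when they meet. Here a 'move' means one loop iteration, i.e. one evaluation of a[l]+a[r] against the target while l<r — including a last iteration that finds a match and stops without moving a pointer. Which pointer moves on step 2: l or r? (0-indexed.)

r

[0,7] 0+39=39 <47 → l++
[1,7] 11+39=50 >47 → r--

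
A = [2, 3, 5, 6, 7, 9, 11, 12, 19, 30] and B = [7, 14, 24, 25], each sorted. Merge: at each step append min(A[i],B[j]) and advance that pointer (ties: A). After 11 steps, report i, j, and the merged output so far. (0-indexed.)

[i=0,j=0] A[i]=2<=B[j]=7 take 2 → i++
[i=1,j=0] A[i]=3<=B[j]=7 take 3 → i++
[i=2,j=0] A[i]=5<=B[j]=7 take 5 → i++
[i=3,j=0] A[i]=6<=B[j]=7 take 6 → i++
[i=4,j=0] A[i]=7<=B[j]=7 take 7 → i++
[i=5,j=0] A[i]=9>B[j]=7 take 7 → j++
[i=5,j=1] A[i]=9<=B[j]=14 take 9 → i++
[i=6,j=1] A[i]=11<=B[j]=14 take 11 → i++
[i=7,j=1] A[i]=12<=B[j]=14 take 12 → i++
[i=8,j=1] A[i]=19>B[j]=14 take 14 → j++
[i=8,j=2] A[i]=19<=B[j]=24 take 19 → i++

i=9, j=2, merged so far=[2, 3, 5, 6, 7, 7, 9, 11, 12, 14, 19]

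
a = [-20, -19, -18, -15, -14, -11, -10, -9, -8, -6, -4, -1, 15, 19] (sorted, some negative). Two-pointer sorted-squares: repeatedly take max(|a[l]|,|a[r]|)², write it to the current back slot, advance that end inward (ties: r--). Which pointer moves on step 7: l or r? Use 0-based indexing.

[0,13] |-20|>|19| out[13]=400 → l++
[1,13] |-19|<=|19| out[12]=361 → r--
[1,12] |-19|>|15| out[11]=361 → l++
[2,12] |-18|>|15| out[10]=324 → l++
[3,12] |-15|<=|15| out[9]=225 → r--
[3,11] |-15|>|-1| out[8]=225 → l++
[4,11] |-14|>|-1| out[7]=196 → l++

l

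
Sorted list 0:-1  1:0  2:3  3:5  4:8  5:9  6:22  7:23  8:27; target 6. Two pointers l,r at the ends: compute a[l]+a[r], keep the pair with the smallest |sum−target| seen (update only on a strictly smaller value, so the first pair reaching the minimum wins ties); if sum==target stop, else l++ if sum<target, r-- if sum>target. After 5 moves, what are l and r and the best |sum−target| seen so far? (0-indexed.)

[0,8] -1+27=26 d=20 * → r--
[0,7] -1+23=22 d=16 * → r--
[0,6] -1+22=21 d=15 * → r--
[0,5] -1+9=8 d=2 * → r--
[0,4] -1+8=7 d=1 * → r--

l=0, r=3, best |Δ|=1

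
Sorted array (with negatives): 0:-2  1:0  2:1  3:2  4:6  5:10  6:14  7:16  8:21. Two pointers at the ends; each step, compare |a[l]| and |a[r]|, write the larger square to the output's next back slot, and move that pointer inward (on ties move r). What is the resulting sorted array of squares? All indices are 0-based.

[0, 1, 4, 4, 36, 100, 196, 256, 441]

l=0 r=8: |-2|<=|21| out[8]=441, r--
l=0 r=7: |-2|<=|16| out[7]=256, r--
l=0 r=6: |-2|<=|14| out[6]=196, r--
l=0 r=5: |-2|<=|10| out[5]=100, r--
l=0 r=4: |-2|<=|6| out[4]=36, r--
l=0 r=3: |-2|<=|2| out[3]=4, r--
l=0 r=2: |-2|>|1| out[2]=4, l++
l=1 r=2: |0|<=|1| out[1]=1, r--
l=1 r=1: |0|<=|0| out[0]=0, r--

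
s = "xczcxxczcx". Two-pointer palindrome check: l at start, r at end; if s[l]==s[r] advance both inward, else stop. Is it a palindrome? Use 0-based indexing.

[0,9] 'x'=='x' → l++,r--
[1,8] 'c'=='c' → l++,r--
[2,7] 'z'=='z' → l++,r--
[3,6] 'c'=='c' → l++,r--
[4,5] 'x'=='x' → l++,r--

palindrome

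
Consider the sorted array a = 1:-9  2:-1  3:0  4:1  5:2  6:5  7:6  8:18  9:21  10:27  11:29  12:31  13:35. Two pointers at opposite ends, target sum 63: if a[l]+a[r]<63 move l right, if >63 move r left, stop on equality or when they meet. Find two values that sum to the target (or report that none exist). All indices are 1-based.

no pair

[1,13] -9+35=26 <63 → l++
[2,13] -1+35=34 <63 → l++
[3,13] 0+35=35 <63 → l++
[4,13] 1+35=36 <63 → l++
[5,13] 2+35=37 <63 → l++
[6,13] 5+35=40 <63 → l++
[7,13] 6+35=41 <63 → l++
[8,13] 18+35=53 <63 → l++
[9,13] 21+35=56 <63 → l++
[10,13] 27+35=62 <63 → l++
[11,13] 29+35=64 >63 → r--
[11,12] 29+31=60 <63 → l++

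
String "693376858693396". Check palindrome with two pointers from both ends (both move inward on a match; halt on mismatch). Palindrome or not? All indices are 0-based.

not a palindrome (mismatch at 4,10)

[0,14] '6'=='6' → l++,r--
[1,13] '9'=='9' → l++,r--
[2,12] '3'=='3' → l++,r--
[3,11] '3'=='3' → l++,r--
[4,10] '7'!='9' → stop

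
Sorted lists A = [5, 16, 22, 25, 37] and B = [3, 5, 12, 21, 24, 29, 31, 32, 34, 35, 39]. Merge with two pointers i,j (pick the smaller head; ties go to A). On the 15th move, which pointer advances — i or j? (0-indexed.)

i=0 j=0: A[i]=5>B[j]=3 take 3, j++
i=0 j=1: A[i]=5<=B[j]=5 take 5, i++
i=1 j=1: A[i]=16>B[j]=5 take 5, j++
i=1 j=2: A[i]=16>B[j]=12 take 12, j++
i=1 j=3: A[i]=16<=B[j]=21 take 16, i++
i=2 j=3: A[i]=22>B[j]=21 take 21, j++
i=2 j=4: A[i]=22<=B[j]=24 take 22, i++
i=3 j=4: A[i]=25>B[j]=24 take 24, j++
i=3 j=5: A[i]=25<=B[j]=29 take 25, i++
i=4 j=5: A[i]=37>B[j]=29 take 29, j++
i=4 j=6: A[i]=37>B[j]=31 take 31, j++
i=4 j=7: A[i]=37>B[j]=32 take 32, j++
i=4 j=8: A[i]=37>B[j]=34 take 34, j++
i=4 j=9: A[i]=37>B[j]=35 take 35, j++
i=4 j=10: A[i]=37<=B[j]=39 take 37, i++

i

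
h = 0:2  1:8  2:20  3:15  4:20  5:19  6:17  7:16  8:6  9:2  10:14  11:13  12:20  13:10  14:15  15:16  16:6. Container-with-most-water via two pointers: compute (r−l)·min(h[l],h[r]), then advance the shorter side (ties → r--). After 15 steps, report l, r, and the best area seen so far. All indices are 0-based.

l=2, r=3, best area=208

[0,16] min(2,6)*16=32 best=32 * → l++
[1,16] min(8,6)*15=90 best=90 * → r--
[1,15] min(8,16)*14=112 best=112 * → l++
[2,15] min(20,16)*13=208 best=208 * → r--
[2,14] min(20,15)*12=180 best=208 → r--
[2,13] min(20,10)*11=110 best=208 → r--
[2,12] min(20,20)*10=200 best=208 → r--
[2,11] min(20,13)*9=117 best=208 → r--
[2,10] min(20,14)*8=112 best=208 → r--
[2,9] min(20,2)*7=14 best=208 → r--
[2,8] min(20,6)*6=36 best=208 → r--
[2,7] min(20,16)*5=80 best=208 → r--
[2,6] min(20,17)*4=68 best=208 → r--
[2,5] min(20,19)*3=57 best=208 → r--
[2,4] min(20,20)*2=40 best=208 → r--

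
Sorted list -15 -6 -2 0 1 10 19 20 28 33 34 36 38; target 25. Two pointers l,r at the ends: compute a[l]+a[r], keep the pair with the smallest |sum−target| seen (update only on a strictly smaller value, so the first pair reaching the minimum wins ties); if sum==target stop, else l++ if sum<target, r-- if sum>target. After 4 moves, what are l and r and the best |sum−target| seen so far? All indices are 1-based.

l=2, r=10, best |Δ|=2

[1,13] -15+38=23 d=2 * → l++
[2,13] -6+38=32 d=7 → r--
[2,12] -6+36=30 d=5 → r--
[2,11] -6+34=28 d=3 → r--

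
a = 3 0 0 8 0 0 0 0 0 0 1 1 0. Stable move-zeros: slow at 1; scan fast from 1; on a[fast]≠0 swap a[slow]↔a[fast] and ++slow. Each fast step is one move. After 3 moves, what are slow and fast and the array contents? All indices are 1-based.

slow=1 fast=1: a[fast]=3≠0 swap→a[1]=3, slow++,fast++
slow=2 fast=2: a[fast]=0, fast++
slow=2 fast=3: a[fast]=0, fast++

slow=2, fast=4, a=[3, 0, 0, 8, 0, 0, 0, 0, 0, 0, 1, 1, 0]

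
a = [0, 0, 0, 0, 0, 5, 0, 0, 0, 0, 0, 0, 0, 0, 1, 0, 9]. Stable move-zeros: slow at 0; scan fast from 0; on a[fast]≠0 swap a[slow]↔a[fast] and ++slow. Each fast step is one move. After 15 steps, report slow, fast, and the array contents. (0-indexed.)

(s=0,f=0) a[fast]=0 → fast++
(s=0,f=1) a[fast]=0 → fast++
(s=0,f=2) a[fast]=0 → fast++
(s=0,f=3) a[fast]=0 → fast++
(s=0,f=4) a[fast]=0 → fast++
(s=0,f=5) a[fast]=5≠0 swap→a[0]=5 → slow++,fast++
(s=1,f=6) a[fast]=0 → fast++
(s=1,f=7) a[fast]=0 → fast++
(s=1,f=8) a[fast]=0 → fast++
(s=1,f=9) a[fast]=0 → fast++
(s=1,f=10) a[fast]=0 → fast++
(s=1,f=11) a[fast]=0 → fast++
(s=1,f=12) a[fast]=0 → fast++
(s=1,f=13) a[fast]=0 → fast++
(s=1,f=14) a[fast]=1≠0 swap→a[1]=1 → slow++,fast++

slow=2, fast=15, a=[5, 1, 0, 0, 0, 0, 0, 0, 0, 0, 0, 0, 0, 0, 0, 0, 9]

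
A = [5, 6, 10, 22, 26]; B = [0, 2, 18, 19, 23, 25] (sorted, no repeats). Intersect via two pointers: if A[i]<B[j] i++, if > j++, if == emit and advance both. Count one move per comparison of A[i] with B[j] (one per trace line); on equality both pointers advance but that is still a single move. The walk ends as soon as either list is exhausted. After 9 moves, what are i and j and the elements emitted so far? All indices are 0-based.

[i=0,j=0] 5>0 → j++
[i=0,j=1] 5>2 → j++
[i=0,j=2] 5<18 → i++
[i=1,j=2] 6<18 → i++
[i=2,j=2] 10<18 → i++
[i=3,j=2] 22>18 → j++
[i=3,j=3] 22>19 → j++
[i=3,j=4] 22<23 → i++
[i=4,j=4] 26>23 → j++

i=4, j=5, emitted=[]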